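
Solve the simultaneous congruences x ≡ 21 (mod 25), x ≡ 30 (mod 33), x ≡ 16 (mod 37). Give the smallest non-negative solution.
The moduli 25, 33, 37 are pairwise coprime, so by the CRT there is a unique solution mod 25·33·37 = 30525.
Solve by successive substitution. Start with x ≡ 21 (mod 25).
  Combine with x ≡ 30 (mod 33): write x = 21 + 25·t and require 21 + 25·t ≡ 30 (mod 33), i.e. 25·t ≡ 30 − 21 ≡ 9 (mod 33). Since 25^(−1) ≡ 4 (mod 33), t ≡ 4·9 ≡ 3 (mod 33). So x ≡ 21 + 25·3 = 96 (mod 825).
  Combine with x ≡ 16 (mod 37): write x = 96 + 825·t and require 96 + 825·t ≡ 16 (mod 37), i.e. 825·t ≡ 16 − 96 ≡ 31 (mod 37). Since 825^(−1) ≡ 27 (mod 37) (825 ≡ 11 (mod 37)), t ≡ 27·31 ≡ 23 (mod 37). So x ≡ 96 + 825·23 = 19071 (mod 30525).
Unique solution in [0, 30525): x = 19071.

Final answer: x ≡ 19071 (mod 30525); the representative in [0, 30525) is 19071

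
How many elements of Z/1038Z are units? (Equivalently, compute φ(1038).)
Z/1038Z has φ(1038) = 344 units

An element a ∈ Z/1038Z is a unit iff gcd(a, 1038) = 1, so the number of units is φ(1038). φ is multiplicative, with φ(p^e) = p^e − p^(e−1). Factorise 1038 = 2 · 3 · 173. Then
  φ(1038) = (2 − 1) · (3 − 1) · (173 − 1) = 1 · 2 · 172 = 344.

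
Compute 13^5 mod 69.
Use repeated squaring. Binary(5) = 101. Walk through the bits of the exponent 5 left-to-right: at each bit after the leading one, square the running value, then multiply by 13 if the bit is 1 (always reducing mod 69):
  bit 1 = 1 (leading): start with 13.
  bit 2 = 0: square 13^2 = 169 ≡ 31 (mod 69).
  bit 3 = 1: square 31^2 = 961 ≡ 64; bit is 1, so multiply 64·13 = 832 ≡ 4 (mod 69).
Final value: 13^5 ≡ 4 (mod 69).

Final answer: 4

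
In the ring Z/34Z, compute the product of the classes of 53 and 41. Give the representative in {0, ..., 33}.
Reduce the factors first: 53 ≡ 19, 41 ≡ 7 (mod 34), so 53 · 41 ≡ 19 · 7 (mod 34). 19 · 7 = 133. Dividing by 34: 133 = 3·34 + 31. So (53 · 41) mod 34 = 31.

Final answer: 31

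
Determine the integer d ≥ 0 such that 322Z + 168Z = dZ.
In the PID Z, (a, b) is generated by gcd(a, b). Compute gcd(322, 168) with the extended Euclidean algorithm, tracking rows (r, s, t) with s·322 + t·168 = r:
  row A: (322, 1, 0)   [1·322 + 0·168 = 322]
  row B: (168, 0, 1)   [0·322 + 1·168 = 168]
  322 = 1·168 + 154   → row C = row A − 1·row B = (154, 1, −1)   [check: 1·322 − 1·168 = 154]
  168 = 1·154 + 14   → row D = row B − 1·row C = (14, −1, 2)   [check: −1·322 + 2·168 = 14]
  154 = 11·14 + 0   → remainder 0, stop. gcd = 14 (last nonzero row D).
So gcd(322, 168) = 14, with Bézout identity −1·322 + 2·168 = 14. Containment (⊇): the Bézout identity exhibits 14 as an element of (322, 168), giving (14) ⊆ (322, 168). Containment (⊆): since 14 | 322 and 14 | 168 (322 = 14·23, 168 = 14·12), every Z-linear combination of 322 and 168 is divisible by 14, so (322, 168) ⊆ (14). Therefore (322, 168) = (14), d = 14.

Final answer: (322, 168) = (14); d = 14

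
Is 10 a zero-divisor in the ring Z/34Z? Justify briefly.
gcd(10, 34) = 2 > 1, so 10 is not a unit in Z/34Z. In Z/nZ every nonzero non-unit is a zero-divisor: explicitly, take b = 34/gcd = 17 ≠ 0 (mod 34); then 10·17 = 170 = 5·34, i.e. 10·17 ≡ 0 (mod 34). So 10 is a zero-divisor.

Final answer: YES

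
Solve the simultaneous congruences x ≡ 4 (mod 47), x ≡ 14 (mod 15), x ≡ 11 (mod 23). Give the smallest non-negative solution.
The moduli 47, 15, 23 are pairwise coprime, so by the CRT there is a unique solution mod 47·15·23 = 16215.
Solve by successive substitution. Start with x ≡ 4 (mod 47).
  Combine with x ≡ 14 (mod 15): write x = 4 + 47·t and require 4 + 47·t ≡ 14 (mod 15), i.e. 47·t ≡ 14 − 4 ≡ 10 (mod 15). Since 47^(−1) ≡ 8 (mod 15) (47 ≡ 2 (mod 15)), t ≡ 8·10 ≡ 5 (mod 15). So x ≡ 4 + 47·5 = 239 (mod 705).
  Combine with x ≡ 11 (mod 23): write x = 239 + 705·t and require 239 + 705·t ≡ 11 (mod 23), i.e. 705·t ≡ 11 − 239 ≡ 2 (mod 23). Since 705^(−1) ≡ 20 (mod 23) (705 ≡ 15 (mod 23)), t ≡ 20·2 ≡ 17 (mod 23). So x ≡ 239 + 705·17 = 12224 (mod 16215).
Unique solution in [0, 16215): x = 12224.

Final answer: x ≡ 12224 (mod 16215); the representative in [0, 16215) is 12224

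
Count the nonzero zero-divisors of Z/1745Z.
In Z/1745Z each nonzero element is either a unit (gcd with 1745 is 1) or a zero-divisor (gcd > 1). The number of units is φ(1745): factorise 1745 = 5 · 349, so φ(1745) = (5 − 1) · (349 − 1) = 4 · 348 = 1392. The nonzero elements number 1745 − 1 = 1744. Hence the nonzero zero-divisors number 1744 − 1392 = 352.

Final answer: Z/1745Z has 352 nonzero zero-divisors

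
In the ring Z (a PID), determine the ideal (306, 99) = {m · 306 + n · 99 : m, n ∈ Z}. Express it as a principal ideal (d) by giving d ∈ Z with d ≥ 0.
In the PID Z, (a, b) is generated by gcd(a, b). Compute gcd(306, 99) with the extended Euclidean algorithm, tracking rows (r, s, t) with s·306 + t·99 = r:
  row A: (306, 1, 0)   [1·306 + 0·99 = 306]
  row B: (99, 0, 1)   [0·306 + 1·99 = 99]
  306 = 3·99 + 9   → row C = row A − 3·row B = (9, 1, −3)   [check: 1·306 − 3·99 = 9]
  99 = 11·9 + 0   → remainder 0, stop. gcd = 9 (last nonzero row C).
So gcd(306, 99) = 9, with Bézout identity 1·306 − 3·99 = 9. Containment (⊇): the Bézout identity exhibits 9 as an element of (306, 99), giving (9) ⊆ (306, 99). Containment (⊆): since 9 | 306 and 9 | 99 (306 = 9·34, 99 = 9·11), every Z-linear combination of 306 and 99 is divisible by 9, so (306, 99) ⊆ (9). Therefore (306, 99) = (9), d = 9.

Final answer: (306, 99) = (9); d = 9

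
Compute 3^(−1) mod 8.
3^(−1) ≡ 3 (mod 8)

Apply the extended Euclidean algorithm to (8, 3), tracking rows (r, s, t) with s·8 + t·3 = r. Each division r_prev = q·r_cur + r_new produces the new row as (previous row) − q·(current row):
  row A: (8, 1, 0)   [1·8 + 0·3 = 8]
  row B: (3, 0, 1)   [0·8 + 1·3 = 3]
  8 = 2·3 + 2   → row C = row A − 2·row B = (2, 1, −2)   [check: 1·8 − 2·3 = 2]
  3 = 1·2 + 1   → row D = row B − 1·row C = (1, −1, 3)   [check: −1·8 + 3·3 = 1]
  2 = 2·1 + 0   → remainder 0, stop. gcd = 1 (last nonzero row D).
The gcd is 1, so 3 is invertible mod 8. The last nonzero row gives −1·8 + 3·3 = 1, so t = 3. So 3^(−1) ≡ 3 (mod 8). Verify: 3 · 3 = 9 ≡ 1 (mod 8). ✓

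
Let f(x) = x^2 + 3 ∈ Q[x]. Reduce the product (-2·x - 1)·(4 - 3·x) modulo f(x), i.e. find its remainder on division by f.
a · b ≡ -5·x - 22 (mod f(x))

First multiply in Q[x] without reducing: a · b = 6·x^2 - 5·x - 4. Now divide by f(x) = x^2 + 3, eliminating the leading term at each step:
  leading term 6·x^2: subtract (6)·f(x) = 6·x^2 + 18, leaving -5·x - 22
The degree is now < 2, so this is the remainder. Hence a · b ≡ -5·x - 22 in Q[x]/(f).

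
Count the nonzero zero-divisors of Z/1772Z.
Z/1772Z has 887 nonzero zero-divisors

In Z/1772Z each nonzero element is either a unit (gcd with 1772 is 1) or a zero-divisor (gcd > 1). The number of units is φ(1772): factorise 1772 = 2^2 · 443, so φ(1772) = (2^2 − 2^1) · (443 − 1) = 2 · 442 = 884. The nonzero elements number 1772 − 1 = 1771. Hence the nonzero zero-divisors number 1771 − 884 = 887.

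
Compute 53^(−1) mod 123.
53^(−1) ≡ 65 (mod 123)

Apply the extended Euclidean algorithm to (123, 53), tracking rows (r, s, t) with s·123 + t·53 = r. Each division r_prev = q·r_cur + r_new produces the new row as (previous row) − q·(current row):
  row A: (123, 1, 0)   [1·123 + 0·53 = 123]
  row B: (53, 0, 1)   [0·123 + 1·53 = 53]
  123 = 2·53 + 17   → row C = row A − 2·row B = (17, 1, −2)   [check: 1·123 − 2·53 = 17]
  53 = 3·17 + 2   → row D = row B − 3·row C = (2, −3, 7)   [check: −3·123 + 7·53 = 2]
  17 = 8·2 + 1   → row E = row C − 8·row D = (1, 25, −58)   [check: 25·123 − 58·53 = 1]
  2 = 2·1 + 0   → remainder 0, stop. gcd = 1 (last nonzero row E).
The gcd is 1, so 53 is invertible mod 123. The last nonzero row gives 25·123 − 58·53 = 1, so t = −58. So 53^(−1) ≡ −58 ≡ 65 (mod 123). Verify: 53 · 65 = 3445 ≡ 1 (mod 123). ✓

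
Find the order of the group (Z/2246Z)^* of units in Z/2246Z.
|(Z/2246Z)^*| = 1122

(Z/2246Z)^* consists of the classes a with gcd(a, 2246) = 1, so its order is φ(2246). φ is multiplicative, with φ(p^e) = p^e − p^(e−1). Factorise 2246 = 2 · 1123. Then
  φ(2246) = (2 − 1) · (1123 − 1) = 1 · 1122 = 1122.
Thus |(Z/2246Z)^*| = 1122.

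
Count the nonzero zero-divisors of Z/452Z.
In Z/452Z each nonzero element is either a unit (gcd with 452 is 1) or a zero-divisor (gcd > 1). The number of units is φ(452): factorise 452 = 2^2 · 113, so φ(452) = (2^2 − 2^1) · (113 − 1) = 2 · 112 = 224. The nonzero elements number 452 − 1 = 451. Hence the nonzero zero-divisors number 451 − 224 = 227.

Final answer: Z/452Z has 227 nonzero zero-divisors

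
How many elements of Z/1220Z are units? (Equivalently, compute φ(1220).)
Z/1220Z has φ(1220) = 480 units

An element a ∈ Z/1220Z is a unit iff gcd(a, 1220) = 1, so the number of units is φ(1220). φ is multiplicative, with φ(p^e) = p^e − p^(e−1). Factorise 1220 = 2^2 · 5 · 61. Then
  φ(1220) = (2^2 − 2^1) · (5 − 1) · (61 − 1) = 2 · 4 · 60 = 480.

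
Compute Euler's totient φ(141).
φ(141) = 92

φ is multiplicative, with φ(p^e) = p^e − p^(e−1). Factorise 141 = 3 · 47. Then
  φ(141) = (3 − 1) · (47 − 1) = 2 · 46 = 92.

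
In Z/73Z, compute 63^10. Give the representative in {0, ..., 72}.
Use repeated squaring. Binary(10) = 1010. Walk through the bits of the exponent 10 left-to-right: at each bit after the leading one, square the running value, then multiply by 63 if the bit is 1 (always reducing mod 73):
  bit 1 = 1 (leading): start with 63.
  bit 2 = 0: square 63^2 = 3969 ≡ 27 (mod 73).
  bit 3 = 1: square 27^2 = 729 ≡ 72; bit is 1, so multiply 72·63 = 4536 ≡ 10 (mod 73).
  bit 4 = 0: square 10^2 = 100 ≡ 27 (mod 73).
Final value: 63^10 ≡ 27 (mod 73).

Final answer: 27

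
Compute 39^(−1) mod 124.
Apply the extended Euclidean algorithm to (124, 39), tracking rows (r, s, t) with s·124 + t·39 = r. Each division r_prev = q·r_cur + r_new produces the new row as (previous row) − q·(current row):
  row A: (124, 1, 0)   [1·124 + 0·39 = 124]
  row B: (39, 0, 1)   [0·124 + 1·39 = 39]
  124 = 3·39 + 7   → row C = row A − 3·row B = (7, 1, −3)   [check: 1·124 − 3·39 = 7]
  39 = 5·7 + 4   → row D = row B − 5·row C = (4, −5, 16)   [check: −5·124 + 16·39 = 4]
  7 = 1·4 + 3   → row E = row C − 1·row D = (3, 6, −19)   [check: 6·124 − 19·39 = 3]
  4 = 1·3 + 1   → row F = row D − 1·row E = (1, −11, 35)   [check: −11·124 + 35·39 = 1]
  3 = 3·1 + 0   → remainder 0, stop. gcd = 1 (last nonzero row F).
The gcd is 1, so 39 is invertible mod 124. The last nonzero row gives −11·124 + 35·39 = 1, so t = 35. So 39^(−1) ≡ 35 (mod 124). Verify: 39 · 35 = 1365 ≡ 1 (mod 124). ✓

Final answer: 39^(−1) ≡ 35 (mod 124)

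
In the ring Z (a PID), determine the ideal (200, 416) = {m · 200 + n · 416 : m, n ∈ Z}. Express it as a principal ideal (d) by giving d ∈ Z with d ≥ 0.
(200, 416) = (8); d = 8

In the PID Z, (a, b) is generated by gcd(a, b). Compute gcd(416, 200) with the extended Euclidean algorithm, tracking rows (r, s, t) with s·416 + t·200 = r:
  row A: (416, 1, 0)   [1·416 + 0·200 = 416]
  row B: (200, 0, 1)   [0·416 + 1·200 = 200]
  416 = 2·200 + 16   → row C = row A − 2·row B = (16, 1, −2)   [check: 1·416 − 2·200 = 16]
  200 = 12·16 + 8   → row D = row B − 12·row C = (8, −12, 25)   [check: −12·416 + 25·200 = 8]
  16 = 2·8 + 0   → remainder 0, stop. gcd = 8 (last nonzero row D).
So gcd(200, 416) = 8, with Bézout identity −12·416 + 25·200 = 8. Containment (⊇): the Bézout identity exhibits 8 as an element of (200, 416), giving (8) ⊆ (200, 416). Containment (⊆): since 8 | 200 and 8 | 416 (200 = 8·25, 416 = 8·52), every Z-linear combination of 200 and 416 is divisible by 8, so (200, 416) ⊆ (8). Therefore (200, 416) = (8), d = 8.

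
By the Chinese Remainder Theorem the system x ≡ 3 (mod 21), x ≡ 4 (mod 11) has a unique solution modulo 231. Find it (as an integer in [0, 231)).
x ≡ 213 (mod 231); the representative in [0, 231) is 213

The moduli 21, 11 are pairwise coprime, so by the CRT there is a unique solution mod 21·11 = 231.
Solve by successive substitution. Start with x ≡ 3 (mod 21).
  Combine with x ≡ 4 (mod 11): write x = 3 + 21·t and require 3 + 21·t ≡ 4 (mod 11), i.e. 21·t ≡ 4 − 3 ≡ 1 (mod 11). Since 21^(−1) ≡ 10 (mod 11) (21 ≡ 10 (mod 11)), t ≡ 10·1 ≡ 10 (mod 11). So x ≡ 3 + 21·10 = 213 (mod 231).
Unique solution in [0, 231): x = 213.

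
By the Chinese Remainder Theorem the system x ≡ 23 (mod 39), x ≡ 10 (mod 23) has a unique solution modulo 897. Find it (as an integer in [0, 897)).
The moduli 39, 23 are pairwise coprime, so by the CRT there is a unique solution mod 39·23 = 897.
Solve by successive substitution. Start with x ≡ 23 (mod 39).
  Combine with x ≡ 10 (mod 23): write x = 23 + 39·t and require 23 + 39·t ≡ 10 (mod 23), i.e. 39·t ≡ 10 − 23 ≡ 10 (mod 23). Since 39^(−1) ≡ 13 (mod 23) (39 ≡ 16 (mod 23)), t ≡ 13·10 ≡ 15 (mod 23). So x ≡ 23 + 39·15 = 608 (mod 897).
Unique solution in [0, 897): x = 608.

Final answer: x ≡ 608 (mod 897); the representative in [0, 897) is 608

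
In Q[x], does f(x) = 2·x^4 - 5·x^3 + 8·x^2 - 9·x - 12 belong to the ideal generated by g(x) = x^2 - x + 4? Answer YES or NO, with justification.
In Q[x] the ideal (g) consists of all multiples of g, so f ∈ (g) iff g | f, i.e. iff the remainder of f on division by g is 0. Divide f by g (g is monic, so eliminate the leading term of the running remainder at each step):
  leading term 2·x^4: subtract (2·x^2)·g(x) = 2·x^4 - 2·x^3 + 8·x^2, leaving -3·x^3 - 9·x - 12
  leading term -3·x^3: subtract (-3·x)·g(x) = -3·x^3 + 3·x^2 - 12·x, leaving -3·x^2 + 3·x - 12
  leading term -3·x^2: subtract (-3)·g(x) = -3·x^2 + 3·x - 12, leaving 0
The remainder is 0, so f(x) = g(x) · h(x) with h(x) = 2·x^2 - 3·x - 3. Hence g | f, i.e. f ∈ (g).

Final answer: YES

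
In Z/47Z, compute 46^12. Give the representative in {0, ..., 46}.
Use repeated squaring. Binary(12) = 1100. Walk through the bits of the exponent 12 left-to-right: at each bit after the leading one, square the running value, then multiply by 46 if the bit is 1 (always reducing mod 47):
  bit 1 = 1 (leading): start with 46.
  bit 2 = 1: square 46^2 = 2116 ≡ 1; bit is 1, so multiply 1·46 = 46 (mod 47).
  bit 3 = 0: square 46^2 = 2116 ≡ 1 (mod 47).
  bit 4 = 0: square 1^2 = 1 (mod 47).
Final value: 46^12 ≡ 1 (mod 47).

Final answer: 1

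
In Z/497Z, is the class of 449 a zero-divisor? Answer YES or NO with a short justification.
gcd(449, 497) = 1, so 449 is a unit in Z/497Z (it has a multiplicative inverse). A unit cannot be a zero-divisor: if 449·b ≡ 0 then multiplying both sides by 449^(−1) gives b ≡ 0. So 449 is not a zero-divisor.

Final answer: NO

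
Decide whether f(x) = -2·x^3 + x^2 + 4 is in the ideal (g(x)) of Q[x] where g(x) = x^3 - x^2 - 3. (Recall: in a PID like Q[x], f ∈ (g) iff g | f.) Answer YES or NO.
In Q[x] the ideal (g) consists of all multiples of g, so f ∈ (g) iff g | f, i.e. iff the remainder of f on division by g is 0. Divide f by g (g is monic, so eliminate the leading term of the running remainder at each step):
  leading term -2·x^3: subtract (-2)·g(x) = -2·x^3 + 2·x^2 + 6, leaving -x^2 - 2
The remainder r(x) = -x^2 - 2 ≠ 0 (and deg r < deg g), so g ∤ f, i.e. f ∉ (g).

Final answer: NO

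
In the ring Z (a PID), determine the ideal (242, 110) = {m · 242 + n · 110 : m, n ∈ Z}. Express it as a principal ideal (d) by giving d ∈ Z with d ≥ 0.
In the PID Z, (a, b) is generated by gcd(a, b). Compute gcd(242, 110) with the extended Euclidean algorithm, tracking rows (r, s, t) with s·242 + t·110 = r:
  row A: (242, 1, 0)   [1·242 + 0·110 = 242]
  row B: (110, 0, 1)   [0·242 + 1·110 = 110]
  242 = 2·110 + 22   → row C = row A − 2·row B = (22, 1, −2)   [check: 1·242 − 2·110 = 22]
  110 = 5·22 + 0   → remainder 0, stop. gcd = 22 (last nonzero row C).
So gcd(242, 110) = 22, with Bézout identity 1·242 − 2·110 = 22. Containment (⊇): the Bézout identity exhibits 22 as an element of (242, 110), giving (22) ⊆ (242, 110). Containment (⊆): since 22 | 242 and 22 | 110 (242 = 22·11, 110 = 22·5), every Z-linear combination of 242 and 110 is divisible by 22, so (242, 110) ⊆ (22). Therefore (242, 110) = (22), d = 22.

Final answer: (242, 110) = (22); d = 22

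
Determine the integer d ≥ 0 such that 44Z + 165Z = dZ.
In the PID Z, (a, b) is generated by gcd(a, b). Compute gcd(165, 44) with the extended Euclidean algorithm, tracking rows (r, s, t) with s·165 + t·44 = r:
  row A: (165, 1, 0)   [1·165 + 0·44 = 165]
  row B: (44, 0, 1)   [0·165 + 1·44 = 44]
  165 = 3·44 + 33   → row C = row A − 3·row B = (33, 1, −3)   [check: 1·165 − 3·44 = 33]
  44 = 1·33 + 11   → row D = row B − 1·row C = (11, −1, 4)   [check: −1·165 + 4·44 = 11]
  33 = 3·11 + 0   → remainder 0, stop. gcd = 11 (last nonzero row D).
So gcd(44, 165) = 11, with Bézout identity −1·165 + 4·44 = 11. Containment (⊇): the Bézout identity exhibits 11 as an element of (44, 165), giving (11) ⊆ (44, 165). Containment (⊆): since 11 | 44 and 11 | 165 (44 = 11·4, 165 = 11·15), every Z-linear combination of 44 and 165 is divisible by 11, so (44, 165) ⊆ (11). Therefore (44, 165) = (11), d = 11.

Final answer: (44, 165) = (11); d = 11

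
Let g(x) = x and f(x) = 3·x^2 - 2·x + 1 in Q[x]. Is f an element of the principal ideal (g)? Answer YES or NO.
In Q[x] the ideal (g) consists of all multiples of g, so f ∈ (g) iff g | f, i.e. iff the remainder of f on division by g is 0. Divide f by g (g is monic, so eliminate the leading term of the running remainder at each step):
  leading term 3·x^2: subtract (3·x)·g(x) = 3·x^2, leaving 1 - 2·x
  leading term -2·x: subtract (-2)·g(x) = -2·x, leaving 1
The remainder r(x) = 1 ≠ 0 (and deg r < deg g), so g ∤ f, i.e. f ∉ (g).

Final answer: NO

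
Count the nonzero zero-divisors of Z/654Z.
In Z/654Z each nonzero element is either a unit (gcd with 654 is 1) or a zero-divisor (gcd > 1). The number of units is φ(654): factorise 654 = 2 · 3 · 109, so φ(654) = (2 − 1) · (3 − 1) · (109 − 1) = 1 · 2 · 108 = 216. The nonzero elements number 654 − 1 = 653. Hence the nonzero zero-divisors number 653 − 216 = 437.

Final answer: Z/654Z has 437 nonzero zero-divisors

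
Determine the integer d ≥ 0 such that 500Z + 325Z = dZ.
In the PID Z, (a, b) is generated by gcd(a, b). Compute gcd(500, 325) with the extended Euclidean algorithm, tracking rows (r, s, t) with s·500 + t·325 = r:
  row A: (500, 1, 0)   [1·500 + 0·325 = 500]
  row B: (325, 0, 1)   [0·500 + 1·325 = 325]
  500 = 1·325 + 175   → row C = row A − 1·row B = (175, 1, −1)   [check: 1·500 − 1·325 = 175]
  325 = 1·175 + 150   → row D = row B − 1·row C = (150, −1, 2)   [check: −1·500 + 2·325 = 150]
  175 = 1·150 + 25   → row E = row C − 1·row D = (25, 2, −3)   [check: 2·500 − 3·325 = 25]
  150 = 6·25 + 0   → remainder 0, stop. gcd = 25 (last nonzero row E).
So gcd(500, 325) = 25, with Bézout identity 2·500 − 3·325 = 25. Containment (⊇): the Bézout identity exhibits 25 as an element of (500, 325), giving (25) ⊆ (500, 325). Containment (⊆): since 25 | 500 and 25 | 325 (500 = 25·20, 325 = 25·13), every Z-linear combination of 500 and 325 is divisible by 25, so (500, 325) ⊆ (25). Therefore (500, 325) = (25), d = 25.

Final answer: (500, 325) = (25); d = 25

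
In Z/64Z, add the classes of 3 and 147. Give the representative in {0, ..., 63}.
Reduce the summands first: 147 ≡ 19 (mod 64), so 3 + 147 ≡ 3 + 19 (mod 64). 3 + 19 = 22; 22 = 0·64 + 22, so (3 + 147) mod 64 = 22.

Final answer: 22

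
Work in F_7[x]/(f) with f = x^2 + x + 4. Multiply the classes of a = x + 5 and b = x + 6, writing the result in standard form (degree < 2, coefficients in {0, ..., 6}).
Multiply as integer polynomials: a · b = x^2 + 11·x + 30. Reducing coefficients mod 7: a · b ≡ x^2 + 4·x + 2. Now divide by f(x) = x^2 + x + 4 in F_7[x], eliminating the leading term at each step:
  leading term x^2: subtract (1)·f(x) = x^2 + x + 4, leaving 3·x + 5 (coefficients mod 7)
The degree is now < 2, so this is the remainder. Hence a · b ≡ 3·x + 5 in F_7[x]/(f).

Final answer: a · b ≡ 3·x + 5 (mod f(x))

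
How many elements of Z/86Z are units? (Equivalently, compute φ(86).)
An element a ∈ Z/86Z is a unit iff gcd(a, 86) = 1, so the number of units is φ(86). φ is multiplicative, with φ(p^e) = p^e − p^(e−1). Factorise 86 = 2 · 43. Then
  φ(86) = (2 − 1) · (43 − 1) = 1 · 42 = 42.

Final answer: Z/86Z has φ(86) = 42 units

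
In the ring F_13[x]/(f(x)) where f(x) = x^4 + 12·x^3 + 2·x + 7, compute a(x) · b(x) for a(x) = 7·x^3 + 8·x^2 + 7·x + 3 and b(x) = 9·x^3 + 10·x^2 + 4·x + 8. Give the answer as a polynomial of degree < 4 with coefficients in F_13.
a · b ≡ 6·x^3 + 12·x^2 + 5 (mod f(x))

Multiply as integer polynomials: a · b = 63·x^6 + 142·x^5 + 171·x^4 + 185·x^3 + 122·x^2 + 68·x + 24. Reducing coefficients mod 13: a · b ≡ 11·x^6 + 12·x^5 + 2·x^4 + 3·x^3 + 5·x^2 + 3·x + 11. Now divide by f(x) = x^4 + 12·x^3 + 2·x + 7 in F_13[x], eliminating the leading term at each step:
  leading term 11·x^6: subtract (11·x^2)·f(x) = 11·x^6 + 2·x^5 + 9·x^3 + 12·x^2, leaving 10·x^5 + 2·x^4 + 7·x^3 + 6·x^2 + 3·x + 11 (coefficients mod 13)
  leading term 10·x^5: subtract (10·x)·f(x) = 10·x^5 + 3·x^4 + 7·x^2 + 5·x, leaving 12·x^4 + 7·x^3 + 12·x^2 + 11·x + 11 (coefficients mod 13)
  leading term 12·x^4: subtract (12)·f(x) = 12·x^4 + x^3 + 11·x + 6, leaving 6·x^3 + 12·x^2 + 5 (coefficients mod 13)
The degree is now < 4, so this is the remainder. Hence a · b ≡ 6·x^3 + 12·x^2 + 5 in F_13[x]/(f).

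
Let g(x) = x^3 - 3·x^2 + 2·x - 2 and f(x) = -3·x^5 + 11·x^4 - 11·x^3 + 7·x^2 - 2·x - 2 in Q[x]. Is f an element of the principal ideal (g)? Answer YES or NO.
In Q[x] the ideal (g) consists of all multiples of g, so f ∈ (g) iff g | f, i.e. iff the remainder of f on division by g is 0. Divide f by g (g is monic, so eliminate the leading term of the running remainder at each step):
  leading term -3·x^5: subtract (-3·x^2)·g(x) = -3·x^5 + 9·x^4 - 6·x^3 + 6·x^2, leaving 2·x^4 - 5·x^3 + x^2 - 2·x - 2
  leading term 2·x^4: subtract (2·x)·g(x) = 2·x^4 - 6·x^3 + 4·x^2 - 4·x, leaving x^3 - 3·x^2 + 2·x - 2
  leading term x^3: subtract (1)·g(x) = x^3 - 3·x^2 + 2·x - 2, leaving 0
The remainder is 0, so f(x) = g(x) · h(x) with h(x) = -3·x^2 + 2·x + 1. Hence g | f, i.e. f ∈ (g).

Final answer: YES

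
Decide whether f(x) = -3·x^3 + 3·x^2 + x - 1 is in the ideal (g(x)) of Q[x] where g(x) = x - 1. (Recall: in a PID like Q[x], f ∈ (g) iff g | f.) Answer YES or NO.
In Q[x] the ideal (g) consists of all multiples of g, so f ∈ (g) iff g | f, i.e. iff the remainder of f on division by g is 0. Divide f by g (g is monic, so eliminate the leading term of the running remainder at each step):
  leading term -3·x^3: subtract (-3·x^2)·g(x) = -3·x^3 + 3·x^2, leaving x - 1
  leading term x: subtract (1)·g(x) = x - 1, leaving 0
The remainder is 0, so f(x) = g(x) · h(x) with h(x) = 1 - 3·x^2. Hence g | f, i.e. f ∈ (g).

Final answer: YES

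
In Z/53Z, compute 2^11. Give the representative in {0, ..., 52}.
Use repeated squaring. Binary(11) = 1011. Walk through the bits of the exponent 11 left-to-right: at each bit after the leading one, square the running value, then multiply by 2 if the bit is 1 (always reducing mod 53):
  bit 1 = 1 (leading): start with 2.
  bit 2 = 0: square 2^2 = 4 (mod 53).
  bit 3 = 1: square 4^2 = 16; bit is 1, so multiply 16·2 = 32 (mod 53).
  bit 4 = 1: square 32^2 = 1024 ≡ 17; bit is 1, so multiply 17·2 = 34 (mod 53).
Final value: 2^11 ≡ 34 (mod 53).

Final answer: 34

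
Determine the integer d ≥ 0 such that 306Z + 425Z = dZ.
In the PID Z, (a, b) is generated by gcd(a, b). Compute gcd(425, 306) with the extended Euclidean algorithm, tracking rows (r, s, t) with s·425 + t·306 = r:
  row A: (425, 1, 0)   [1·425 + 0·306 = 425]
  row B: (306, 0, 1)   [0·425 + 1·306 = 306]
  425 = 1·306 + 119   → row C = row A − 1·row B = (119, 1, −1)   [check: 1·425 − 1·306 = 119]
  306 = 2·119 + 68   → row D = row B − 2·row C = (68, −2, 3)   [check: −2·425 + 3·306 = 68]
  119 = 1·68 + 51   → row E = row C − 1·row D = (51, 3, −4)   [check: 3·425 − 4·306 = 51]
  68 = 1·51 + 17   → row F = row D − 1·row E = (17, −5, 7)   [check: −5·425 + 7·306 = 17]
  51 = 3·17 + 0   → remainder 0, stop. gcd = 17 (last nonzero row F).
So gcd(306, 425) = 17, with Bézout identity −5·425 + 7·306 = 17. Containment (⊇): the Bézout identity exhibits 17 as an element of (306, 425), giving (17) ⊆ (306, 425). Containment (⊆): since 17 | 306 and 17 | 425 (306 = 17·18, 425 = 17·25), every Z-linear combination of 306 and 425 is divisible by 17, so (306, 425) ⊆ (17). Therefore (306, 425) = (17), d = 17.

Final answer: (306, 425) = (17); d = 17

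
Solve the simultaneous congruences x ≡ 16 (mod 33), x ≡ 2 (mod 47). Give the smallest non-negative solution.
The moduli 33, 47 are pairwise coprime, so by the CRT there is a unique solution mod 33·47 = 1551.
Solve by successive substitution. Start with x ≡ 16 (mod 33).
  Combine with x ≡ 2 (mod 47): write x = 16 + 33·t and require 16 + 33·t ≡ 2 (mod 47), i.e. 33·t ≡ 2 − 16 ≡ 33 (mod 47). Since 33^(−1) ≡ 10 (mod 47), t ≡ 10·33 ≡ 1 (mod 47). So x ≡ 16 + 33·1 = 49 (mod 1551).
Unique solution in [0, 1551): x = 49.

Final answer: x ≡ 49 (mod 1551); the representative in [0, 1551) is 49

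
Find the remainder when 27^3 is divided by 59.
Use repeated squaring. Binary(3) = 11. Walk through the bits of the exponent 3 left-to-right: at each bit after the leading one, square the running value, then multiply by 27 if the bit is 1 (always reducing mod 59):
  bit 1 = 1 (leading): start with 27.
  bit 2 = 1: square 27^2 = 729 ≡ 21; bit is 1, so multiply 21·27 = 567 ≡ 36 (mod 59).
Final value: 27^3 ≡ 36 (mod 59).

Final answer: 36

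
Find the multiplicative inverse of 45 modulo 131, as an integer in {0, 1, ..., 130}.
45^(−1) ≡ 99 (mod 131)

Apply the extended Euclidean algorithm to (131, 45), tracking rows (r, s, t) with s·131 + t·45 = r. Each division r_prev = q·r_cur + r_new produces the new row as (previous row) − q·(current row):
  row A: (131, 1, 0)   [1·131 + 0·45 = 131]
  row B: (45, 0, 1)   [0·131 + 1·45 = 45]
  131 = 2·45 + 41   → row C = row A − 2·row B = (41, 1, −2)   [check: 1·131 − 2·45 = 41]
  45 = 1·41 + 4   → row D = row B − 1·row C = (4, −1, 3)   [check: −1·131 + 3·45 = 4]
  41 = 10·4 + 1   → row E = row C − 10·row D = (1, 11, −32)   [check: 11·131 − 32·45 = 1]
  4 = 4·1 + 0   → remainder 0, stop. gcd = 1 (last nonzero row E).
The gcd is 1, so 45 is invertible mod 131. The last nonzero row gives 11·131 − 32·45 = 1, so t = −32. So 45^(−1) ≡ −32 ≡ 99 (mod 131). Verify: 45 · 99 = 4455 ≡ 1 (mod 131). ✓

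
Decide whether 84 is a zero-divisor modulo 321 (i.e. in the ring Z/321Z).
gcd(84, 321) = 3 > 1, so 84 is not a unit in Z/321Z. In Z/nZ every nonzero non-unit is a zero-divisor: explicitly, take b = 321/gcd = 107 ≠ 0 (mod 321); then 84·107 = 8988 = 28·321, i.e. 84·107 ≡ 0 (mod 321). So 84 is a zero-divisor.

Final answer: YES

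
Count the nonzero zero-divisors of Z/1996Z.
Z/1996Z has 999 nonzero zero-divisors

In Z/1996Z each nonzero element is either a unit (gcd with 1996 is 1) or a zero-divisor (gcd > 1). The number of units is φ(1996): factorise 1996 = 2^2 · 499, so φ(1996) = (2^2 − 2^1) · (499 − 1) = 2 · 498 = 996. The nonzero elements number 1996 − 1 = 1995. Hence the nonzero zero-divisors number 1995 − 996 = 999.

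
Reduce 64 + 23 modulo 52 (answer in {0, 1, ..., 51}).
35

Reduce the summands first: 64 ≡ 12 (mod 52), so 64 + 23 ≡ 12 + 23 (mod 52). 12 + 23 = 35; 35 = 0·52 + 35, so (64 + 23) mod 52 = 35.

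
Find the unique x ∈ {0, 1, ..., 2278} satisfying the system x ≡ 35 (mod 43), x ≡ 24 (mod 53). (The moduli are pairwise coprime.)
x ≡ 766 (mod 2279); the representative in [0, 2279) is 766

The moduli 43, 53 are pairwise coprime, so by the CRT there is a unique solution mod 43·53 = 2279.
Solve by successive substitution. Start with x ≡ 35 (mod 43).
  Combine with x ≡ 24 (mod 53): write x = 35 + 43·t and require 35 + 43·t ≡ 24 (mod 53), i.e. 43·t ≡ 24 − 35 ≡ 42 (mod 53). Since 43^(−1) ≡ 37 (mod 53), t ≡ 37·42 ≡ 17 (mod 53). So x ≡ 35 + 43·17 = 766 (mod 2279).
Unique solution in [0, 2279): x = 766.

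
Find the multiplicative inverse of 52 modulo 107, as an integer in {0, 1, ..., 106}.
Apply the extended Euclidean algorithm to (107, 52), tracking rows (r, s, t) with s·107 + t·52 = r. Each division r_prev = q·r_cur + r_new produces the new row as (previous row) − q·(current row):
  row A: (107, 1, 0)   [1·107 + 0·52 = 107]
  row B: (52, 0, 1)   [0·107 + 1·52 = 52]
  107 = 2·52 + 3   → row C = row A − 2·row B = (3, 1, −2)   [check: 1·107 − 2·52 = 3]
  52 = 17·3 + 1   → row D = row B − 17·row C = (1, −17, 35)   [check: −17·107 + 35·52 = 1]
  3 = 3·1 + 0   → remainder 0, stop. gcd = 1 (last nonzero row D).
The gcd is 1, so 52 is invertible mod 107. The last nonzero row gives −17·107 + 35·52 = 1, so t = 35. So 52^(−1) ≡ 35 (mod 107). Verify: 52 · 35 = 1820 ≡ 1 (mod 107). ✓

Final answer: 52^(−1) ≡ 35 (mod 107)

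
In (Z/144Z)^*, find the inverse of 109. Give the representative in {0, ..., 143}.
109^(−1) ≡ 37 (mod 144)

Apply the extended Euclidean algorithm to (144, 109), tracking rows (r, s, t) with s·144 + t·109 = r. Each division r_prev = q·r_cur + r_new produces the new row as (previous row) − q·(current row):
  row A: (144, 1, 0)   [1·144 + 0·109 = 144]
  row B: (109, 0, 1)   [0·144 + 1·109 = 109]
  144 = 1·109 + 35   → row C = row A − 1·row B = (35, 1, −1)   [check: 1·144 − 1·109 = 35]
  109 = 3·35 + 4   → row D = row B − 3·row C = (4, −3, 4)   [check: −3·144 + 4·109 = 4]
  35 = 8·4 + 3   → row E = row C − 8·row D = (3, 25, −33)   [check: 25·144 − 33·109 = 3]
  4 = 1·3 + 1   → row F = row D − 1·row E = (1, −28, 37)   [check: −28·144 + 37·109 = 1]
  3 = 3·1 + 0   → remainder 0, stop. gcd = 1 (last nonzero row F).
The gcd is 1, so 109 is invertible mod 144. The last nonzero row gives −28·144 + 37·109 = 1, so t = 37. So 109^(−1) ≡ 37 (mod 144). Verify: 109 · 37 = 4033 ≡ 1 (mod 144). ✓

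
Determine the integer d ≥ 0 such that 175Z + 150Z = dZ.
In the PID Z, (a, b) is generated by gcd(a, b). Compute gcd(175, 150) with the extended Euclidean algorithm, tracking rows (r, s, t) with s·175 + t·150 = r:
  row A: (175, 1, 0)   [1·175 + 0·150 = 175]
  row B: (150, 0, 1)   [0·175 + 1·150 = 150]
  175 = 1·150 + 25   → row C = row A − 1·row B = (25, 1, −1)   [check: 1·175 − 1·150 = 25]
  150 = 6·25 + 0   → remainder 0, stop. gcd = 25 (last nonzero row C).
So gcd(175, 150) = 25, with Bézout identity 1·175 − 1·150 = 25. Containment (⊇): the Bézout identity exhibits 25 as an element of (175, 150), giving (25) ⊆ (175, 150). Containment (⊆): since 25 | 175 and 25 | 150 (175 = 25·7, 150 = 25·6), every Z-linear combination of 175 and 150 is divisible by 25, so (175, 150) ⊆ (25). Therefore (175, 150) = (25), d = 25.

Final answer: (175, 150) = (25); d = 25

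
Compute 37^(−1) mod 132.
37^(−1) ≡ 25 (mod 132)

Apply the extended Euclidean algorithm to (132, 37), tracking rows (r, s, t) with s·132 + t·37 = r. Each division r_prev = q·r_cur + r_new produces the new row as (previous row) − q·(current row):
  row A: (132, 1, 0)   [1·132 + 0·37 = 132]
  row B: (37, 0, 1)   [0·132 + 1·37 = 37]
  132 = 3·37 + 21   → row C = row A − 3·row B = (21, 1, −3)   [check: 1·132 − 3·37 = 21]
  37 = 1·21 + 16   → row D = row B − 1·row C = (16, −1, 4)   [check: −1·132 + 4·37 = 16]
  21 = 1·16 + 5   → row E = row C − 1·row D = (5, 2, −7)   [check: 2·132 − 7·37 = 5]
  16 = 3·5 + 1   → row F = row D − 3·row E = (1, −7, 25)   [check: −7·132 + 25·37 = 1]
  5 = 5·1 + 0   → remainder 0, stop. gcd = 1 (last nonzero row F).
The gcd is 1, so 37 is invertible mod 132. The last nonzero row gives −7·132 + 25·37 = 1, so t = 25. So 37^(−1) ≡ 25 (mod 132). Verify: 37 · 25 = 925 ≡ 1 (mod 132). ✓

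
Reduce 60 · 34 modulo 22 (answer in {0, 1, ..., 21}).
16

Reduce the factors first: 60 ≡ 16, 34 ≡ 12 (mod 22), so 60 · 34 ≡ 16 · 12 (mod 22). 16 · 12 = 192. Dividing by 22: 192 = 8·22 + 16. So (60 · 34) mod 22 = 16.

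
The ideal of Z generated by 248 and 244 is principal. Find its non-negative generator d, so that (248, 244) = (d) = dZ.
In the PID Z, (a, b) is generated by gcd(a, b). Compute gcd(248, 244) with the extended Euclidean algorithm, tracking rows (r, s, t) with s·248 + t·244 = r:
  row A: (248, 1, 0)   [1·248 + 0·244 = 248]
  row B: (244, 0, 1)   [0·248 + 1·244 = 244]
  248 = 1·244 + 4   → row C = row A − 1·row B = (4, 1, −1)   [check: 1·248 − 1·244 = 4]
  244 = 61·4 + 0   → remainder 0, stop. gcd = 4 (last nonzero row C).
So gcd(248, 244) = 4, with Bézout identity 1·248 − 1·244 = 4. Containment (⊇): the Bézout identity exhibits 4 as an element of (248, 244), giving (4) ⊆ (248, 244). Containment (⊆): since 4 | 248 and 4 | 244 (248 = 4·62, 244 = 4·61), every Z-linear combination of 248 and 244 is divisible by 4, so (248, 244) ⊆ (4). Therefore (248, 244) = (4), d = 4.

Final answer: (248, 244) = (4); d = 4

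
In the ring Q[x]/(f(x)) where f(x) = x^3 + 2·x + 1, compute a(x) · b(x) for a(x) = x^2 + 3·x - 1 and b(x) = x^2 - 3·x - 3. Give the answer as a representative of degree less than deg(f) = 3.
a · b ≡ -15·x^2 - 7·x + 3 (mod f(x))

First multiply in Q[x] without reducing: a · b = x^4 - 13·x^2 - 6·x + 3. Now divide by f(x) = x^3 + 2·x + 1, eliminating the leading term at each step:
  leading term x^4: subtract (x)·f(x) = x^4 + 2·x^2 + x, leaving -15·x^2 - 7·x + 3
The degree is now < 3, so this is the remainder. Hence a · b ≡ -15·x^2 - 7·x + 3 in Q[x]/(f).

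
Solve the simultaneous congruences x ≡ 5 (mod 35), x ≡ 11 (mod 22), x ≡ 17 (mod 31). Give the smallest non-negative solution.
The moduli 35, 22, 31 are pairwise coprime, so by the CRT there is a unique solution mod 35·22·31 = 23870.
Solve by successive substitution. Start with x ≡ 5 (mod 35).
  Combine with x ≡ 11 (mod 22): write x = 5 + 35·t and require 5 + 35·t ≡ 11 (mod 22), i.e. 35·t ≡ 11 − 5 ≡ 6 (mod 22). Since 35^(−1) ≡ 17 (mod 22) (35 ≡ 13 (mod 22)), t ≡ 17·6 ≡ 14 (mod 22). So x ≡ 5 + 35·14 = 495 (mod 770).
  Combine with x ≡ 17 (mod 31): write x = 495 + 770·t and require 495 + 770·t ≡ 17 (mod 31), i.e. 770·t ≡ 17 − 495 ≡ 18 (mod 31). Since 770^(−1) ≡ 6 (mod 31) (770 ≡ 26 (mod 31)), t ≡ 6·18 ≡ 15 (mod 31). So x ≡ 495 + 770·15 = 12045 (mod 23870).
Unique solution in [0, 23870): x = 12045.

Final answer: x ≡ 12045 (mod 23870); the representative in [0, 23870) is 12045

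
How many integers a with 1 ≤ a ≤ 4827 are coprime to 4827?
The number of a ∈ {1, ..., 4827} with gcd(a, 4827) = 1 is by definition Euler's totient φ(4827). φ is multiplicative, with φ(p^e) = p^e − p^(e−1). Factorise 4827 = 3 · 1609. Then
  φ(4827) = (3 − 1) · (1609 − 1) = 2 · 1608 = 3216.
So there are 3216 such integers.

Final answer: 3216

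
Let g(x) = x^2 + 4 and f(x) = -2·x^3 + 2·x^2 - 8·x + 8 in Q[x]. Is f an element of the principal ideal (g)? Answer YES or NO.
YES

In Q[x] the ideal (g) consists of all multiples of g, so f ∈ (g) iff g | f, i.e. iff the remainder of f on division by g is 0. Divide f by g (g is monic, so eliminate the leading term of the running remainder at each step):
  leading term -2·x^3: subtract (-2·x)·g(x) = -2·x^3 - 8·x, leaving 2·x^2 + 8
  leading term 2·x^2: subtract (2)·g(x) = 2·x^2 + 8, leaving 0
The remainder is 0, so f(x) = g(x) · h(x) with h(x) = 2 - 2·x. Hence g | f, i.e. f ∈ (g).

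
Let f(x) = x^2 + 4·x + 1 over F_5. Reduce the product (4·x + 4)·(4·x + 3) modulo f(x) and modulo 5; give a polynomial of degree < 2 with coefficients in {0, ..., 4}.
a · b ≡ 4·x + 1 (mod f(x))

Multiply as integer polynomials: a · b = 16·x^2 + 28·x + 12. Reducing coefficients mod 5: a · b ≡ x^2 + 3·x + 2. Now divide by f(x) = x^2 + 4·x + 1 in F_5[x], eliminating the leading term at each step:
  leading term x^2: subtract (1)·f(x) = x^2 + 4·x + 1, leaving 4·x + 1 (coefficients mod 5)
The degree is now < 2, so this is the remainder. Hence a · b ≡ 4·x + 1 in F_5[x]/(f).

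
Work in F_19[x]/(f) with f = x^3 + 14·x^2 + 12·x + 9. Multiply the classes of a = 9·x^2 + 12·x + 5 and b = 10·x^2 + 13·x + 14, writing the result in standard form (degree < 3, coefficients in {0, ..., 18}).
Multiply as integer polynomials: a · b = 90·x^4 + 237·x^3 + 332·x^2 + 233·x + 70. Reducing coefficients mod 19: a · b ≡ 14·x^4 + 9·x^3 + 9·x^2 + 5·x + 13. Now divide by f(x) = x^3 + 14·x^2 + 12·x + 9 in F_19[x], eliminating the leading term at each step:
  leading term 14·x^4: subtract (14·x)·f(x) = 14·x^4 + 6·x^3 + 16·x^2 + 12·x, leaving 3·x^3 + 12·x^2 + 12·x + 13 (coefficients mod 19)
  leading term 3·x^3: subtract (3)·f(x) = 3·x^3 + 4·x^2 + 17·x + 8, leaving 8·x^2 + 14·x + 5 (coefficients mod 19)
The degree is now < 3, so this is the remainder. Hence a · b ≡ 8·x^2 + 14·x + 5 in F_19[x]/(f).

Final answer: a · b ≡ 8·x^2 + 14·x + 5 (mod f(x))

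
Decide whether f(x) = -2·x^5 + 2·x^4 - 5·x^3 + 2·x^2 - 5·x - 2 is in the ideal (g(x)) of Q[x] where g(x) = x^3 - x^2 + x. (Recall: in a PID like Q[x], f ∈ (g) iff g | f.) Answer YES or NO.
In Q[x] the ideal (g) consists of all multiples of g, so f ∈ (g) iff g | f, i.e. iff the remainder of f on division by g is 0. Divide f by g (g is monic, so eliminate the leading term of the running remainder at each step):
  leading term -2·x^5: subtract (-2·x^2)·g(x) = -2·x^5 + 2·x^4 - 2·x^3, leaving -3·x^3 + 2·x^2 - 5·x - 2
  leading term -3·x^3: subtract (-3)·g(x) = -3·x^3 + 3·x^2 - 3·x, leaving -x^2 - 2·x - 2
The remainder r(x) = -x^2 - 2·x - 2 ≠ 0 (and deg r < deg g), so g ∤ f, i.e. f ∉ (g).

Final answer: NO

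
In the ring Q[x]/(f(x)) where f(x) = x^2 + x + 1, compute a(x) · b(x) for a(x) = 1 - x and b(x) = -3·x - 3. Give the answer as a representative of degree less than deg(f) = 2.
First multiply in Q[x] without reducing: a · b = 3·x^2 - 3. Now divide by f(x) = x^2 + x + 1, eliminating the leading term at each step:
  leading term 3·x^2: subtract (3)·f(x) = 3·x^2 + 3·x + 3, leaving -3·x - 6
The degree is now < 2, so this is the remainder. Hence a · b ≡ -3·x - 6 in Q[x]/(f).

Final answer: a · b ≡ -3·x - 6 (mod f(x))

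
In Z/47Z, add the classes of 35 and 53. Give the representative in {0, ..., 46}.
Reduce the summands first: 53 ≡ 6 (mod 47), so 35 + 53 ≡ 35 + 6 (mod 47). 35 + 6 = 41; 41 = 0·47 + 41, so (35 + 53) mod 47 = 41.

Final answer: 41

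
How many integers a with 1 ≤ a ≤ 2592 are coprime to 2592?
864

The number of a ∈ {1, ..., 2592} with gcd(a, 2592) = 1 is by definition Euler's totient φ(2592). φ is multiplicative, with φ(p^e) = p^e − p^(e−1). Factorise 2592 = 2^5 · 3^4. Then
  φ(2592) = (2^5 − 2^4) · (3^4 − 3^3) = 16 · 54 = 864.
So there are 864 such integers.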